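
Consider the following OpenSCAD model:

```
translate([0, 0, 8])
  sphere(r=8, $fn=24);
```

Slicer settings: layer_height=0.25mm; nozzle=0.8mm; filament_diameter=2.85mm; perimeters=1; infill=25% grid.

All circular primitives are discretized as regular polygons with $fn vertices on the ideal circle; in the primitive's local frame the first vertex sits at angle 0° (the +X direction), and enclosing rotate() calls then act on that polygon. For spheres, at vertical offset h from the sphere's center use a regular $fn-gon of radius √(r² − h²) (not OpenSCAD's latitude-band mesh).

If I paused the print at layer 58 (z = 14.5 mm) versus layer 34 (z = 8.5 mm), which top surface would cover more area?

Layer 58 (z = 14.5): the r=8 sphere contributes a regular 24-gon of circumradius √(8²−6.5²) = 4.664 (area = (24/2)·4.664²·sin(360°/24) = 67.55 mm²). So its area = 67.55 mm². Layer 34 (z = 8.5): the r=8 sphere slices to a regular 24-gon of circumradius 7.984 (√(r²−h²) with h=0.5 from center) (area = (24/2)·7.984²·sin(360°/24) = 198.00 mm²). So its area = 198.00 mm². Layer 34 is larger (198.00 vs 67.55 mm²).

layer 34 (z = 8.5 mm)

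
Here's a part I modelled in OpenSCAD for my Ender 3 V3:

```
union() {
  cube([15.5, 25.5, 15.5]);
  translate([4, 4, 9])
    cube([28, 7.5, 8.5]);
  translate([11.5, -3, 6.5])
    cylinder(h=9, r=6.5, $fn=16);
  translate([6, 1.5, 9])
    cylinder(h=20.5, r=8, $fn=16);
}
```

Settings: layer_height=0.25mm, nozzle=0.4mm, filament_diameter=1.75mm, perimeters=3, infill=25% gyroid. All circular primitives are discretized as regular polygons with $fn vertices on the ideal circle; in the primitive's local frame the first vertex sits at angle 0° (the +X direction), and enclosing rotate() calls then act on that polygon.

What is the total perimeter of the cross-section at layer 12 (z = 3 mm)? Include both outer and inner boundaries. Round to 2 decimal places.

82.00 mm

At z = 3 mm: the cube (footprint 15.5×25.5) is included at this height (perimeter 82.00 mm); the cube at (4, 4) is not intersected at this z (z outside [9, 17.5]); the cylinder at (11.5, -3) does not reach this height (z outside [6.5, 15.5]); the cylinder at (6, 1.5) is absent (z outside [9, 29.5]); Taking the union: only the 15.5×25.5 cube is present, so the union is just that shape — boundary = 82.00 mm. Overall, the cross-section is a single solid region. Total boundary length (outer) = 82.00 mm.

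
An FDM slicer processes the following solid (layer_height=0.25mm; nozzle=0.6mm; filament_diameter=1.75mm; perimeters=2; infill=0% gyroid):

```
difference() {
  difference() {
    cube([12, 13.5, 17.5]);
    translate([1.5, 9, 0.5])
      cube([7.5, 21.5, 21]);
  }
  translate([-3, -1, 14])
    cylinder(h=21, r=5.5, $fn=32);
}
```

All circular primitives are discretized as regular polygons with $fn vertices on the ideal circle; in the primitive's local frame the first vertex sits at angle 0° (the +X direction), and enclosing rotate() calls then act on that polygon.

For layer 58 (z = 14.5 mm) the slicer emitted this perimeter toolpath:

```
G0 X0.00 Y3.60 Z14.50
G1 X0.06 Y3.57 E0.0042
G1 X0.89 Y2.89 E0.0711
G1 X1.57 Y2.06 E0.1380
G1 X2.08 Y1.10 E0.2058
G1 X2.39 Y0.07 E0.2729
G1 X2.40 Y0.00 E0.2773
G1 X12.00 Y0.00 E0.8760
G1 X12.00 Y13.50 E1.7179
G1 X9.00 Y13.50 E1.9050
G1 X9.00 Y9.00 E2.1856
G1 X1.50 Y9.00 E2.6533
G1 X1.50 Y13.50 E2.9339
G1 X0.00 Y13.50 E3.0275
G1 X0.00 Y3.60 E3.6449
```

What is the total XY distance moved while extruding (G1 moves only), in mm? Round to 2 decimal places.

Sum the Euclidean lengths of each G1 segment: total = 58.45 mm.

58.45 mm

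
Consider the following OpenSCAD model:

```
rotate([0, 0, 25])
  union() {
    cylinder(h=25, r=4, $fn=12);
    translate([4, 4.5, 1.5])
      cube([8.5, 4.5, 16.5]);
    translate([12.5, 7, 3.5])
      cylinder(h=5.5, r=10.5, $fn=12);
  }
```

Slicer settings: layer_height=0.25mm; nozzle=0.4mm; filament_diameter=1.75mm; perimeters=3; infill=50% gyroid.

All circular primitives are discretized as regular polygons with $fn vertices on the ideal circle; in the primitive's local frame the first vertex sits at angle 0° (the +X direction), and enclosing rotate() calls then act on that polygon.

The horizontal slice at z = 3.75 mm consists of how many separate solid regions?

At z = 3.75 mm: the r=4 cylinder gives a regular 12-gon of circumradius 4 (constant along its height); the 8.5×4.5 cube at (4, 4.5) contributes its full rectangle; the r=10.5 cylinder at (12.5, 7) gives a regular 12-gon of circumradius 10.5 (constant along its height); Combining (union): the regions partially overlap (shared area 38.30 mm²), so overlapping operands fuse into one piece — 1 connected region; (rotated 25° about Z; rotation is an isometry so areas/perimeters/island counts are preserved). The result has 1 disconnected region.

1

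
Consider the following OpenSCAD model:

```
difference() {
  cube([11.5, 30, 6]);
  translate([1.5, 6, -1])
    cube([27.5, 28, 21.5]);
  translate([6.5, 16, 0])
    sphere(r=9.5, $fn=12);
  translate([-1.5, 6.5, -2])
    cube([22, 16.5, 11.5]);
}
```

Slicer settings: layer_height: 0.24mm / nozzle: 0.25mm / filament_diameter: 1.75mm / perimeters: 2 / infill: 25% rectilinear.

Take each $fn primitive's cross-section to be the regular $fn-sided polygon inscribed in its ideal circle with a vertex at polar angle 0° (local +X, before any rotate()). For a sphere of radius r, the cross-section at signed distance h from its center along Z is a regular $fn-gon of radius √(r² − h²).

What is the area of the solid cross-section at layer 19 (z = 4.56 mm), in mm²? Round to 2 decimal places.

80.25 mm²

At z = 4.56 mm: the cube (footprint 11.5×30) is included at this height (area 345.00 mm²); the cube at (1.5, 6) (footprint 27.5×28) is included at this height (area 770.00 mm²); the r=9.5 sphere at (6.5, 16) contributes a regular 12-gon of circumradius √(9.5²−4.56²) = 8.334 (area = (12/2)·8.334²·sin(360°/12) = 208.37 mm²); the cube at (-1.5, 6.5) is present — its section is the full 22×16.5 rectangle (area 363.00 mm²); Subtracting the remaining from the first: starting from the 11.5×30 cube (345.00 mm²), the 27.5×28 cube at (1.5, 6) partially overlaps it — only the 240.00 mm² overlap (of its 770.00 mm²) is removed, clipping the outline; the r=9.5 sphere at (6.5, 16) partially overlaps it — only the 16.90 mm² overlap (of its 208.37 mm²) is removed, clipping the outline; the 22×16.5 cube at (-1.5, 6.5) partially overlaps it — only the 7.85 mm² overlap (of its 363.00 mm²) is removed, clipping the outline — area = 80.25 mm². Overall, the cross-section has 2 separate islands. Net area = 80.25 mm².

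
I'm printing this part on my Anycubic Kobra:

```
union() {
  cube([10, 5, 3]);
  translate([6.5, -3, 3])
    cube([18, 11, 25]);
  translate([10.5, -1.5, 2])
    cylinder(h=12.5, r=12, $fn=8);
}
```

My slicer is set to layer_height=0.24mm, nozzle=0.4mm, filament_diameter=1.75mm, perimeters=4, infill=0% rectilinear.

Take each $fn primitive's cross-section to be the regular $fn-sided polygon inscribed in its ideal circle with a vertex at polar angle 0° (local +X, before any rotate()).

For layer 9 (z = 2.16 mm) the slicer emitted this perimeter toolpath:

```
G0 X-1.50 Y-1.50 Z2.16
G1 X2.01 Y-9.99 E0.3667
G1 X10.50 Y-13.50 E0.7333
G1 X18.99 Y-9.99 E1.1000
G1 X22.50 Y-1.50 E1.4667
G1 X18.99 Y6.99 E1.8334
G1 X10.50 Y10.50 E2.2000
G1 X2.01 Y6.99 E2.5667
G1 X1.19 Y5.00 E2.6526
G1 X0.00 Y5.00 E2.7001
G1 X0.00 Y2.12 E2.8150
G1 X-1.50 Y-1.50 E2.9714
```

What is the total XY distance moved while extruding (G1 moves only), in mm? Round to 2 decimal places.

Sum the Euclidean lengths of each G1 segment: total = 74.45 mm.

74.45 mm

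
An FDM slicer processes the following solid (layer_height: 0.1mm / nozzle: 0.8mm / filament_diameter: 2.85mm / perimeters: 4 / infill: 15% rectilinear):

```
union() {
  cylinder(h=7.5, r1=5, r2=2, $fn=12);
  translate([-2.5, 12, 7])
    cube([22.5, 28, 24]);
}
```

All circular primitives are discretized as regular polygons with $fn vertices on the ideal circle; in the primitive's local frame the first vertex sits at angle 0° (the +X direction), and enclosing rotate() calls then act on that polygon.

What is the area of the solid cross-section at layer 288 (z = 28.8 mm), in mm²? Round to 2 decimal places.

At z = 28.8 mm: the cone is absent (z outside [0, 7.5]); the 22.5×28 cube at (-2.5, 12) contributes its full rectangle (area 630.00 mm²); Taking the union: only the 22.5×28 cube at (-2.5, 12) is present, so the union is just that shape — area = 630.00 mm². Overall, the cross-section is a single solid region. Net area = 630.00 mm².

630.00 mm²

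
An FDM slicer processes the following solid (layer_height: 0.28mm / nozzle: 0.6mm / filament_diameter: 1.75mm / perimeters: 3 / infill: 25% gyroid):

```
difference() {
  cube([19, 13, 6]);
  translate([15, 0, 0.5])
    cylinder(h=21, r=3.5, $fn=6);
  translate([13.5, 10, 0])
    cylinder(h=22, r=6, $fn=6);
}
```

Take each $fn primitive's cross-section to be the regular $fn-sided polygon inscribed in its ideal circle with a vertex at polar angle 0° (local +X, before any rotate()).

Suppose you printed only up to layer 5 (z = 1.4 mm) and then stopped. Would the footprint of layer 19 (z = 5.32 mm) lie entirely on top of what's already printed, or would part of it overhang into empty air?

entirely on top

Compare the two slices. At z = 1.4: the 19×13 cube contributes its full rectangle (area 247.00 mm²); the r=3.5 cylinder at (15, 0) contributes a regular 6-gon of circumradius 3.5 (area = (6/2)·3.500²·sin(360°/6) = 31.83 mm²); the r=6 cylinder at (13.5, 10) gives a regular 6-gon of circumradius 6 (constant along its height) (area = (6/2)·6.000²·sin(360°/6) = 93.53 mm²); Taking the first minus the rest: starting from the 19×13 cube (247.00 mm²), the r=3.5 cylinder at (15, 0) partially overlaps it — only the 15.91 mm² overlap (of its 31.83 mm²) is removed, clipping the outline; the r=6 cylinder at (13.5, 10) partially overlaps it — only the 77.14 mm² overlap (of its 93.53 mm²) is removed, clipping the outline — area = 153.95 mm². At z = 5.32: the 19×13 cube contributes its full rectangle (area 247.00 mm²); the r=3.5 cylinder at (15, 0) gives a regular 6-gon of circumradius 3.5 (constant along its height) (area = (6/2)·3.500²·sin(360°/6) = 31.83 mm²); the r=6 cylinder at (13.5, 10) gives a regular 6-gon of circumradius 6 (constant along its height) (area = (6/2)·6.000²·sin(360°/6) = 93.53 mm²); Subtracting the remaining from the first: starting from the 19×13 cube (247.00 mm²), the r=3.5 cylinder at (15, 0) partially overlaps it — only the 15.91 mm² overlap (of its 31.83 mm²) is removed, clipping the outline; the r=6 cylinder at (13.5, 10) partially overlaps it — only the 77.14 mm² overlap (of its 93.53 mm²) is removed, clipping the outline — area = 153.95 mm². Checking containment: the cross-section at z = 5.32 is a subset of the cross-section at z = 1.4.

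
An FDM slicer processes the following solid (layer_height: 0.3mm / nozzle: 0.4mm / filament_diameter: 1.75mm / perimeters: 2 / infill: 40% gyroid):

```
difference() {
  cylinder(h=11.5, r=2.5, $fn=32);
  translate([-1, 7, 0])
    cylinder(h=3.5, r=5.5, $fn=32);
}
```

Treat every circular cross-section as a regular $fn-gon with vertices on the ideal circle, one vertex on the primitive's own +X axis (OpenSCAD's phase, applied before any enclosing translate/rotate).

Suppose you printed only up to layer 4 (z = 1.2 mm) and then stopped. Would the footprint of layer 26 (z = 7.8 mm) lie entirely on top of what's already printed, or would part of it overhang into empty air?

Compare the two slices. At z = 1.2: the cylinder: section is a regular 32-gon, circumradius r=2.5 (area = (32/2)·2.500²·sin(360°/32) = 19.51 mm²); the r=5.5 cylinder at (-1, 7) gives a regular 32-gon of circumradius 5.5 (constant along its height) (area = (32/2)·5.500²·sin(360°/32) = 94.42 mm²); After the difference (first − rest): starting from the r=2.5 cylinder (19.51 mm²), the r=5.5 cylinder at (-1, 7) partially overlaps it — only the 2.06 mm² overlap (of its 94.42 mm²) is removed, clipping the outline — area = 17.45 mm². At z = 7.8: the cylinder: section is a regular 32-gon, circumradius r=2.5 (area = (32/2)·2.500²·sin(360°/32) = 19.51 mm²); the cylinder at (-1, 7) is not intersected at this z (z outside [0, 3.5]); Subtracting the remaining from the first: none of the subtracted shapes is present at this height, so the r=2.5 cylinder is unchanged — area = 19.51 mm². Checking containment: at z = 7.8 the cross-section extends beyond the z = 1.2 cross-section by about 2.06 mm².

part overhangs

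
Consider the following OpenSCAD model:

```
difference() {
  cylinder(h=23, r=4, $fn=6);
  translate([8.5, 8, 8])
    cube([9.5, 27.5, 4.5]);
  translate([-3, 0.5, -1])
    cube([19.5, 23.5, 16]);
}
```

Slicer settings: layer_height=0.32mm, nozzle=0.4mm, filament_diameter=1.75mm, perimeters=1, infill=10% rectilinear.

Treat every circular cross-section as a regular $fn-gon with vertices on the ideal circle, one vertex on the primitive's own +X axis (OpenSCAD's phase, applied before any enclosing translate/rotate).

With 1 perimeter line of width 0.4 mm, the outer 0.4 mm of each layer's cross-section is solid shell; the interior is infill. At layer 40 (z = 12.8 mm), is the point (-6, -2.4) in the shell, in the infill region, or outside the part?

outside

At z = 12.8 mm: the cylinder: section is a regular 6-gon, circumradius r=4; the cube at (8.5, 8) is absent (z outside [8, 12.5]); the 19.5×23.5 cube at (-3, 0.5) contributes its full rectangle; After the difference (first − rest): starting from the r=4 cylinder, the 19.5×23.5 cube at (-3, 0.5) partially overlaps it — only the 16.49 mm² overlap (of its 458.25 mm²) is removed, clipping the outline — 1 connected region. Overall, the cross-section is a single solid region. The nearest boundary edge runs (-2.00, -3.46)→(-4.00, 0.00); distance from the point to it = 2.93 mm. The point is not inside any of the regions above, so it lies outside the cross-section (2.93 mm from the nearest boundary).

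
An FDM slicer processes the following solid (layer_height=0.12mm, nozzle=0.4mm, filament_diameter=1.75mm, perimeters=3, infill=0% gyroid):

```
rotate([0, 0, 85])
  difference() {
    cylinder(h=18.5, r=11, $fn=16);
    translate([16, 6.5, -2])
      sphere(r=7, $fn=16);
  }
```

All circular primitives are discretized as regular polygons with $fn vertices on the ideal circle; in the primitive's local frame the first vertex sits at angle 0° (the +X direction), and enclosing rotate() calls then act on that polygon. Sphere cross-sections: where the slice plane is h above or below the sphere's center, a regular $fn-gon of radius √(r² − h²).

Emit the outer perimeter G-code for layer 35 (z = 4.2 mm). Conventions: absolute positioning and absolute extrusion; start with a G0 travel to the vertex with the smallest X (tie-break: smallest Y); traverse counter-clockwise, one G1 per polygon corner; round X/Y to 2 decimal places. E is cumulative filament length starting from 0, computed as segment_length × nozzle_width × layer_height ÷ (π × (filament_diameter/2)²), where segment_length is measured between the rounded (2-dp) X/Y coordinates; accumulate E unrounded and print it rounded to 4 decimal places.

G0 X-10.96 Y0.96 Z4.20
G1 X-10.49 Y-3.31 E0.0857
G1 X-8.43 Y-7.07 E0.1713
G1 X-5.08 Y-9.76 E0.2570
G1 X-0.96 Y-10.96 E0.3427
G1 X3.31 Y-10.49 E0.4284
G1 X7.07 Y-8.43 E0.5139
G1 X9.76 Y-5.08 E0.5997
G1 X10.96 Y-0.96 E0.6853
G1 X10.49 Y3.31 E0.7710
G1 X8.43 Y7.07 E0.8566
G1 X5.08 Y9.76 E0.9423
G1 X0.96 Y10.96 E1.0280
G1 X-3.31 Y10.49 E1.1137
G1 X-7.07 Y8.43 E1.1993
G1 X-9.76 Y5.08 E1.2850
G1 X-10.96 Y0.96 E1.3706

At z = 4.2 mm: the r=11 cylinder gives a regular 16-gon of circumradius 11 (constant along its height); the sphere at (16, 6.5): section is a regular 16-gon, circumradius = √(r²−h²) = √(7²−6.2²) = 3.250; After the difference (first − rest): starting from the r=11 cylinder, the r=7 sphere at (16, 6.5) misses the remaining region (no effect) — 1 connected region; (rotated 85° about Z; rotation is an isometry so areas/perimeters/island counts are preserved). The outline is a single polygon with 16 vertices. Extrusion per mm of travel: 0.4 × 0.12 / (π × 0.875²) = 0.019956. Accumulating E over each segment gives final E = 1.3706.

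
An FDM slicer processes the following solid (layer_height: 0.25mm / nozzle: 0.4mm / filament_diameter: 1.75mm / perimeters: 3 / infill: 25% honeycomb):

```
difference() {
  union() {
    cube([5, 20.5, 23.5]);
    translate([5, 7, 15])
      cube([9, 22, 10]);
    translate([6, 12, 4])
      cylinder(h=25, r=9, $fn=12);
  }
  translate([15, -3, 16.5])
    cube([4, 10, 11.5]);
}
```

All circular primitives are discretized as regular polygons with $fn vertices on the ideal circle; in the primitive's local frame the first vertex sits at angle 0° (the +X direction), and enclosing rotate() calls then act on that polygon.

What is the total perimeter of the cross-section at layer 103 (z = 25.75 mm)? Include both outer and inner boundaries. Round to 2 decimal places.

At z = 25.75 mm: the cube is absent (z outside [0, 23.5]); the cube at (5, 7) does not reach this height (z outside [15, 25]); the cylinder at (6, 12): section is a regular 12-gon, circumradius r=9 (perimeter = 2·12·9.000·sin(180°/12) = 55.90 mm); Combining (union): only the r=9 cylinder at (6, 12) is present, so the union is just that shape — boundary = 55.90 mm; the 4×10 cube at (15, -3) contributes its full rectangle (perimeter 28.00 mm); Taking the first minus the rest: starting from the result so far, the 4×10 cube at (15, -3) misses the remaining region (no effect) — boundary = 55.90 mm. Overall, the cross-section is a single solid region. Total boundary length (outer) = 55.90 mm.

55.90 mm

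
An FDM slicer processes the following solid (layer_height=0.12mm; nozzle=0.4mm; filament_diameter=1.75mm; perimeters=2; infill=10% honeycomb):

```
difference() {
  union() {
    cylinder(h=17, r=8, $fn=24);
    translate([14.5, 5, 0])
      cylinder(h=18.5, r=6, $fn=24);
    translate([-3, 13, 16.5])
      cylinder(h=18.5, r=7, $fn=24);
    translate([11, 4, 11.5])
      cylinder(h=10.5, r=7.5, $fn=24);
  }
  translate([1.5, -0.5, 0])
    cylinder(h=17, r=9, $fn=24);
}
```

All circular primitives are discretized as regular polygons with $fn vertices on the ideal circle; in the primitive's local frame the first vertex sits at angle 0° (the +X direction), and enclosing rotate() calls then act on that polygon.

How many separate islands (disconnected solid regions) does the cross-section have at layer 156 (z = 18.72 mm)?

2

At z = 18.72 mm: the cylinder does not reach this height (z outside [0, 17]); the cylinder at (14.5, 5) is not intersected at this z (z outside [0, 18.5]); the cylinder at (-3, 13): section is a regular 24-gon, circumradius r=7; the r=7.5 cylinder at (11, 4) contributes a regular 24-gon of circumradius 7.5; Combining (union): the 2 present regions are separate (no shared area or edge), so areas and boundary lengths simply add and each stays a separate island — 2 connected regions; the cylinder at (1.5, -0.5) is absent (z outside [0, 17]); Subtracting the remaining from the first: none of the subtracted shapes is present at this height, so the result so far is unchanged — 2 connected regions. Overall, the cross-section has 2 separate islands. Island count = 2.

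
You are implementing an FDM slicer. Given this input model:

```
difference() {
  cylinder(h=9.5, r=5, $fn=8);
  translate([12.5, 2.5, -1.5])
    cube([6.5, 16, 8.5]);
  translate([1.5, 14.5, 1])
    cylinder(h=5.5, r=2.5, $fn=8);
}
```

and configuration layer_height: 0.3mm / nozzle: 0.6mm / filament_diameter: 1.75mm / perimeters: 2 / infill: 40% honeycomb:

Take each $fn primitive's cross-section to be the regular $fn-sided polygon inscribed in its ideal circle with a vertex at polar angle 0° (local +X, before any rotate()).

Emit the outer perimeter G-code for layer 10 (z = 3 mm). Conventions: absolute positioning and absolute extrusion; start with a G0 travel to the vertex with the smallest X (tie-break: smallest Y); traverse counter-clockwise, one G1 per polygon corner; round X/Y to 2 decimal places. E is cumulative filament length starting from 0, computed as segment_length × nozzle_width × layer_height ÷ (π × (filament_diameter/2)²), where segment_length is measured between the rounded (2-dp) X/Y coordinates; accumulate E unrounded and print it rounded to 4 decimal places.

G0 X-5.00 Y0.00 Z3.00
G1 X-3.54 Y-3.54 E0.2866
G1 X0.00 Y-5.00 E0.5731
G1 X3.54 Y-3.54 E0.8597
G1 X5.00 Y0.00 E1.1463
G1 X3.54 Y3.54 E1.4328
G1 X0.00 Y5.00 E1.7194
G1 X-3.54 Y3.54 E2.0059
G1 X-5.00 Y0.00 E2.2925

At z = 3 mm: the r=5 cylinder gives a regular 8-gon of circumradius 5 (constant along its height); the 6.5×16 cube at (12.5, 2.5) contributes its full rectangle; the r=2.5 cylinder at (1.5, 14.5) gives a regular 8-gon of circumradius 2.5 (constant along its height); After the difference (first − rest): starting from the r=5 cylinder, the 6.5×16 cube at (12.5, 2.5) misses the remaining region (no effect); the r=2.5 cylinder at (1.5, 14.5) misses the remaining region (no effect) — 1 connected region. The outline is a single polygon with 8 vertices. Extrusion per mm of travel: 0.6 × 0.3 / (π × 0.875²) = 0.074835. Accumulating E over each segment gives final E = 2.2925.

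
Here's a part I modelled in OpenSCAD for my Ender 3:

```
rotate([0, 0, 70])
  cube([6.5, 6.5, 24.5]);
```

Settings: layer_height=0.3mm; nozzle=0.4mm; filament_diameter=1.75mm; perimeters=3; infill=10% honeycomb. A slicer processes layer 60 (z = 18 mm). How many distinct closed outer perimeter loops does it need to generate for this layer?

At z = 18 mm: the cube is present — its section is the full 6.5×6.5 rectangle; (whole slice rotated 70° about Z — lengths, areas and connectivity unchanged). The result has 1 disconnected region.

1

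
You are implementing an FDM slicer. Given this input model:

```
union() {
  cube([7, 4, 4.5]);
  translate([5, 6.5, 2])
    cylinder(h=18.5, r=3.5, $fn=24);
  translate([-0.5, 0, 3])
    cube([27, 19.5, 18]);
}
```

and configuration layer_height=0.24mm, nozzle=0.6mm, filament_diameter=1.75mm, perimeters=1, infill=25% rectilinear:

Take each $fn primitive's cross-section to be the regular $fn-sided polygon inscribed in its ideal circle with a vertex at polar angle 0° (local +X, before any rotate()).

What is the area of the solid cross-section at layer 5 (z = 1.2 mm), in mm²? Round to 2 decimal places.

28.00 mm²

At z = 1.2 mm: the 7×4 cube contributes its full rectangle (area 28.00 mm²); the cylinder at (5, 6.5) does not reach this height (z outside [2, 20.5]); the cube at (-0.5, 0) is not intersected at this z (z outside [3, 21]); Combining (union): only the 7×4 cube is present, so the union is just that shape — area = 28.00 mm². Overall, the cross-section is a single solid region. Net area = 28.00 mm².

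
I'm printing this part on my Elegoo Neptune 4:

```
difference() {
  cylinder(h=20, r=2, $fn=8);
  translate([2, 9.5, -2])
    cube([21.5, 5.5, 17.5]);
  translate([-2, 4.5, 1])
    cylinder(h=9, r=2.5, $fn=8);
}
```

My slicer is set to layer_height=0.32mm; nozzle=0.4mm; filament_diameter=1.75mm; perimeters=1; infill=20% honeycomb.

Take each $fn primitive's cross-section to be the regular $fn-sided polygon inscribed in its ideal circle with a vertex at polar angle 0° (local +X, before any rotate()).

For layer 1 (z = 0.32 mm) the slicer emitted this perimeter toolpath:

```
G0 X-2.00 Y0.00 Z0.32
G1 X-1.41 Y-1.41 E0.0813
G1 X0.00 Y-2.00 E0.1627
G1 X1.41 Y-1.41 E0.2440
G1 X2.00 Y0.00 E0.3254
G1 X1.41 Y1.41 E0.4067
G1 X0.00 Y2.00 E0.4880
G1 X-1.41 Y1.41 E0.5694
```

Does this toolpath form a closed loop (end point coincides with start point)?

Start point (G0): (-2.00, 0.00). End point (last G1): the path does not return to the start — open.

no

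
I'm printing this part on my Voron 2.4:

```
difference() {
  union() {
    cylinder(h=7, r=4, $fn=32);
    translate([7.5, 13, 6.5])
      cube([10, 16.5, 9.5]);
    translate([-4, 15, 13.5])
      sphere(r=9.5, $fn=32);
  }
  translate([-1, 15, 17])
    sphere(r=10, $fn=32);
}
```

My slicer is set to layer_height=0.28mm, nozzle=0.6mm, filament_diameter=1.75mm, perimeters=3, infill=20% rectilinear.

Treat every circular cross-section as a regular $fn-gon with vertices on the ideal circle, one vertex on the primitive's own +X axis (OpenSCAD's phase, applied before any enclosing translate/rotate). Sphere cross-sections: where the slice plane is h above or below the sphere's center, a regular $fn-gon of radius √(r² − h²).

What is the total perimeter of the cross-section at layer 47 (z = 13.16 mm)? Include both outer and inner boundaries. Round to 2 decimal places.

114.72 mm

At z = 13.16 mm: the cylinder is absent (z outside [0, 7]); the cube at (7.5, 13) (footprint 10×16.5) is included at this height (perimeter 53.00 mm); the r=9.5 sphere at (-4, 15) contributes a regular 32-gon of circumradius √(9.5²−0.34²) = 9.494 (perimeter = 2·32·9.494·sin(180°/32) = 59.56 mm); Merging all regions: the 2 present regions are separate (no shared area or edge), so areas and boundary lengths simply add and each stays a separate island — boundary = 112.56 mm; the r=10 sphere at (-1, 15) contributes a regular 32-gon of circumradius √(10²−3.84²) = 9.233 (perimeter = 2·32·9.233·sin(180°/32) = 57.92 mm); Taking the first minus the rest: starting from that combined region, the r=10 sphere at (-1, 15) partially overlaps it — only the 220.68 mm² overlap (of its 266.12 mm²) is removed, clipping the outline — boundary = 114.72 mm. Overall, the cross-section has 2 separate islands. Total boundary length (outer) = 114.72 mm.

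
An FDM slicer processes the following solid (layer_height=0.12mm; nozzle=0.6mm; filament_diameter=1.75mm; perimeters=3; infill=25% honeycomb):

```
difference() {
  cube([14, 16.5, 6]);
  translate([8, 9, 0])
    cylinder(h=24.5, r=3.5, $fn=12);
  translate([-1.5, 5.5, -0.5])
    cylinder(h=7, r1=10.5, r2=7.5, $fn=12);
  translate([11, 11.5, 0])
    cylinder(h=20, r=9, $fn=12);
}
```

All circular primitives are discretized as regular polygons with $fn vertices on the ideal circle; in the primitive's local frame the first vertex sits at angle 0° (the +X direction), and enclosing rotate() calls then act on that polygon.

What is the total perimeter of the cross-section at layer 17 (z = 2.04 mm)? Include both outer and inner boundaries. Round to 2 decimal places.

33.59 mm

At z = 2.04 mm: the cube (footprint 14×16.5) is included at this height (perimeter 61.00 mm); the cylinder at (8, 9): section is a regular 12-gon, circumradius r=3.5 (perimeter = 2·12·3.500·sin(180°/12) = 21.74 mm); the cone at (-1.5, 5.5): at t=0.363 of its height the radius interpolates to r₁+(r₂−r₁)t = 9.411, giving a regular 12-gon of that circumradius (perimeter = 2·12·9.411·sin(180°/12) = 58.46 mm); the cylinder at (11, 11.5): section is a regular 12-gon, circumradius r=9 (perimeter = 2·12·9.000·sin(180°/12) = 55.90 mm); After the difference (first − rest): starting from the 14×16.5 cube, the r=3.5 cylinder at (8, 9) lies wholly inside it (removes its full 36.75 mm² and its 21.74 mm outline becomes a hole wall); the cone at (-1.5, 5.5) partially overlaps it — only the 80.88 mm² overlap (of its 265.72 mm²) is removed, clipping the outline; the r=9 cylinder at (11, 11.5) partially overlaps it — only the 84.77 mm² overlap (of its 243.00 mm²) is removed, clipping the outline — boundary = 33.59 mm. Overall, the cross-section has 2 separate islands. Total boundary length (outer) = 33.59 mm.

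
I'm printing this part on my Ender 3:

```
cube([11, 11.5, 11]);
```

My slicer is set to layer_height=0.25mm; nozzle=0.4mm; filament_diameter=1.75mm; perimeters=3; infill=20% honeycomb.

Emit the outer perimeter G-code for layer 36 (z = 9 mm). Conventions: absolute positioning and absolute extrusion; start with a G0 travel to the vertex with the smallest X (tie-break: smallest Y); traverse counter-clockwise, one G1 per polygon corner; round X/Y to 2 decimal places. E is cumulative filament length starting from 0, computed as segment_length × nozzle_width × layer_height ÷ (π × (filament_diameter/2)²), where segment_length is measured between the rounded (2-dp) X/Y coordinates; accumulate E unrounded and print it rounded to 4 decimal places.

At z = 9 mm: the 11×11.5 cube contributes its full rectangle. The outline is a single polygon with 4 vertices. Extrusion per mm of travel: 0.4 × 0.25 / (π × 0.875²) = 0.041575. Accumulating E over each segment gives final E = 1.8709.

G0 X0.00 Y0.00 Z9.00
G1 X11.00 Y0.00 E0.4573
G1 X11.00 Y11.50 E0.9354
G1 X0.00 Y11.50 E1.3928
G1 X0.00 Y0.00 E1.8709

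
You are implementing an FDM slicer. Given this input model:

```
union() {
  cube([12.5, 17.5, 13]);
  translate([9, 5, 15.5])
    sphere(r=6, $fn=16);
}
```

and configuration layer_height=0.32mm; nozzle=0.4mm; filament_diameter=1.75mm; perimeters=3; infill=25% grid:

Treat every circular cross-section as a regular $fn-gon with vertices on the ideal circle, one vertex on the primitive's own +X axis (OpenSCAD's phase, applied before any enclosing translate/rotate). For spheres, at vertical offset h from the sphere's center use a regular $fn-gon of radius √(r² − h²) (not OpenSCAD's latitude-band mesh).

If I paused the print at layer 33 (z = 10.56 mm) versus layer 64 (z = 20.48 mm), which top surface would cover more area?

layer 33 (z = 10.56 mm)

Layer 33 (z = 10.56): the cube (footprint 12.5×17.5) is included at this height (area 218.75 mm²); the sphere at (9, 5): section is a regular 16-gon, circumradius = √(r²−h²) = √(6²−4.94²) = 3.405 (area = (16/2)·3.405²·sin(360°/16) = 35.50 mm²); Combining (union): the r=6 sphere at (9, 5) lies entirely inside the 12.5×17.5 cube, so the union is just the 12.5×17.5 cube — area = 218.75 mm². So its area = 218.75 mm². Layer 64 (z = 20.48): the cube is absent (z outside [0, 13]); the r=6 sphere at (9, 5) slices to a regular 16-gon of circumradius 3.347 (√(r²−h²) with h=4.98 from center) (area = (16/2)·3.347²·sin(360°/16) = 34.29 mm²); Taking the union: only the r=6 sphere at (9, 5) is present, so the union is just that shape — area = 34.29 mm². So its area = 34.29 mm². Layer 33 is larger (218.75 vs 34.29 mm²).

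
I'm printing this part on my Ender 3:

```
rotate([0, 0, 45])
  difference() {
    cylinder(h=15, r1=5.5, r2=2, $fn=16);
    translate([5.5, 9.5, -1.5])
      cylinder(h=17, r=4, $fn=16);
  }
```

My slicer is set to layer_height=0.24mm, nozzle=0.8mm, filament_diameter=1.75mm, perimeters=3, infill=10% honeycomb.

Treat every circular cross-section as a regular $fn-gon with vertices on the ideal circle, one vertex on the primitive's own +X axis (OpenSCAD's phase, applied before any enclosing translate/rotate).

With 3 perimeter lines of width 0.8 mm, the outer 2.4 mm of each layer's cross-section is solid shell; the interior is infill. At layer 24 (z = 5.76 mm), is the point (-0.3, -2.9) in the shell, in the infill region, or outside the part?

shell

At z = 5.76 mm: the cone contributes a regular 16-gon of circumradius 4.156 (interpolated between r1=5.5 and r2=2 at t=0.384); the r=4 cylinder at (5.5, 9.5) contributes a regular 16-gon of circumradius 4; Taking the first minus the rest: starting from the cone, the r=4 cylinder at (5.5, 9.5) misses the remaining region (no effect) — 1 connected region; (whole slice rotated 45° about Z — lengths, areas and connectivity unchanged). Overall, the cross-section is a single solid region. Undo the 45° rotation: the query point maps to (-2.263, -1.838) in the un-rotated model frame. The nearest boundary edge runs (-2.94, -2.94)→(-3.84, -1.59); distance from the point to it = 1.17 mm. The point is inside the cross-section, 1.17 mm from the nearest boundary — within the 2.4 mm shell band (3 × 0.8).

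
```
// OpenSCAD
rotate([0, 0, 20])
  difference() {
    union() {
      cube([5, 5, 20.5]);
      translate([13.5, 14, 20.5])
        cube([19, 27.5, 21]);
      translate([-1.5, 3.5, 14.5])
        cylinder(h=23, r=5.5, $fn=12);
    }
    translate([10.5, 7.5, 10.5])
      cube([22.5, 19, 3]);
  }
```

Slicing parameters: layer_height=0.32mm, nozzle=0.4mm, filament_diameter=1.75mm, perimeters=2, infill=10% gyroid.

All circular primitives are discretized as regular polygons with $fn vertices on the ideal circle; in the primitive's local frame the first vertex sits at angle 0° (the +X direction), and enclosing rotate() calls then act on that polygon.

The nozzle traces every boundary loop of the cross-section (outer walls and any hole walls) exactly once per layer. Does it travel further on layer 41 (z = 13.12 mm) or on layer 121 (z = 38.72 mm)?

Layer 41 (z = 13.12): the cube (footprint 5×5) is included at this height (perimeter 20.00 mm); the cube at (13.5, 14) does not reach this height (z outside [20.5, 41.5]); the cylinder at (-1.5, 3.5) does not reach this height (z outside [14.5, 37.5]); Taking the union: only the 5×5 cube is present, so the union is just that shape — boundary = 20.00 mm; the 22.5×19 cube at (10.5, 7.5) contributes its full rectangle (perimeter 83.00 mm); After the difference (first − rest): starting from the result so far, the 22.5×19 cube at (10.5, 7.5) misses the remaining region (no effect) — boundary = 20.00 mm; (rotated 20° about Z; rotation is an isometry so areas/perimeters/island counts are preserved). So its perimeter = 20.00 mm. Layer 121 (z = 38.72): the cube is absent (z outside [0, 20.5]); the cube at (13.5, 14) (footprint 19×27.5) is included at this height (perimeter 93.00 mm); the cylinder at (-1.5, 3.5) is absent (z outside [14.5, 37.5]); Merging all regions: only the 19×27.5 cube at (13.5, 14) is present, so the union is just that shape — boundary = 93.00 mm; the cube at (10.5, 7.5) is absent (z outside [10.5, 13.5]); Subtracting the remaining from the first: none of the subtracted shapes is present at this height, so that combined region is unchanged — boundary = 93.00 mm; (rotated 20° about Z; rotation is an isometry so areas/perimeters/island counts are preserved). So its perimeter = 93.00 mm. Layer 121 is larger (93.00 vs 20.00 mm).

layer 121 (z = 38.72 mm)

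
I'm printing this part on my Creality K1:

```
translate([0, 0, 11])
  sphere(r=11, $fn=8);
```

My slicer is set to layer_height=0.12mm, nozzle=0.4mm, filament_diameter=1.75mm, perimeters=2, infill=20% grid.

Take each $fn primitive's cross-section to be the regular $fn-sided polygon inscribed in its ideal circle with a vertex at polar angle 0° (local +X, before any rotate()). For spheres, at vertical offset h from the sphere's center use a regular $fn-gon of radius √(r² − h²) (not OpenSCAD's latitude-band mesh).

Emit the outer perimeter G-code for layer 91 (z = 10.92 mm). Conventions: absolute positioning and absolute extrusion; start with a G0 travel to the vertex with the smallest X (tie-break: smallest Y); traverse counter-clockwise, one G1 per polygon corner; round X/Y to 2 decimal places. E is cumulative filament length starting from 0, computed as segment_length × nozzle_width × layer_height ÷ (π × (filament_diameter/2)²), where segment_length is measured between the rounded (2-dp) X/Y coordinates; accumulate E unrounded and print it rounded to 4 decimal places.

G0 X-11.00 Y0.00 Z10.92
G1 X-7.78 Y-7.78 E0.1680
G1 X0.00 Y-11.00 E0.3361
G1 X7.78 Y-7.78 E0.5041
G1 X11.00 Y0.00 E0.6721
G1 X7.78 Y7.78 E0.8402
G1 X0.00 Y11.00 E1.0082
G1 X-7.78 Y7.78 E1.1762
G1 X-11.00 Y0.00 E1.3442

At z = 10.92 mm: the r=11 sphere contributes a regular 8-gon of circumradius √(11²−0.08²) = 11.000. The outline is a single polygon with 8 vertices. Extrusion per mm of travel: 0.4 × 0.12 / (π × 0.875²) = 0.019956. Accumulating E over each segment gives final E = 1.3442.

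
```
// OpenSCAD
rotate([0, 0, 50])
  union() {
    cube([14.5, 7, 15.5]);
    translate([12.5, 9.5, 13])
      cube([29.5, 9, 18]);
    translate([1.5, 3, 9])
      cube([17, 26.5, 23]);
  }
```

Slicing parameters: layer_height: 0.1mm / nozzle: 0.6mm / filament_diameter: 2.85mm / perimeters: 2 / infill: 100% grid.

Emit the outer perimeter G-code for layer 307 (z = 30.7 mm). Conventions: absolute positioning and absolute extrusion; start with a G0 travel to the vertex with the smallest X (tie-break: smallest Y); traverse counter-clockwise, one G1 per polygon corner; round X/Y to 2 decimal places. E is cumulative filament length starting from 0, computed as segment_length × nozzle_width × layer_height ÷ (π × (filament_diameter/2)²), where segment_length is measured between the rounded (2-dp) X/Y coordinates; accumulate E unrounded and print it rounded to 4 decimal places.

G0 X-21.63 Y20.11 Z30.70
G1 X-1.33 Y3.08 E0.2492
G1 X9.59 Y16.10 E0.4090
G1 X4.61 Y20.28 E0.4702
G1 X19.72 Y38.28 E0.6912
G1 X12.83 Y44.07 E0.7759
G1 X-2.28 Y26.06 E0.9970
G1 X-10.71 Y33.13 E1.1005
G1 X-21.63 Y20.11 E1.2603

At z = 30.7 mm: the cube is not intersected at this z (z outside [0, 15.5]); the 29.5×9 cube at (12.5, 9.5) contributes its full rectangle; the 17×26.5 cube at (1.5, 3) contributes its full rectangle; Combining (union): the regions partially overlap (shared area 54.00 mm²), so overlapping operands fuse into one piece — 1 connected region; (whole slice rotated 50° about Z — lengths, areas and connectivity unchanged). The outline is a single polygon with 8 vertices. Extrusion per mm of travel: 0.6 × 0.1 / (π × 1.425²) = 0.009405. Accumulating E over each segment gives final E = 1.2603.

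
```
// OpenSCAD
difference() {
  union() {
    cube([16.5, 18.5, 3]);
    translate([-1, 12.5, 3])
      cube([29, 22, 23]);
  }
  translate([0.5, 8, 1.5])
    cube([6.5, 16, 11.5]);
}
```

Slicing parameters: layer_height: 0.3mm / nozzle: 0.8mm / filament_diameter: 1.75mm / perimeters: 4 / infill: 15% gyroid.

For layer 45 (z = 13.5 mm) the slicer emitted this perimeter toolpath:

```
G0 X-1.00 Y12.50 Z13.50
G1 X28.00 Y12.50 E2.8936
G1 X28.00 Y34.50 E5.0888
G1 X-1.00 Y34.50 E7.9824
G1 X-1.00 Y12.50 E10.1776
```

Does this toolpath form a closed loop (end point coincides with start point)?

Start point (G0): (-1.00, 12.50). End point (last G1): the path returns to the start — closed.

yes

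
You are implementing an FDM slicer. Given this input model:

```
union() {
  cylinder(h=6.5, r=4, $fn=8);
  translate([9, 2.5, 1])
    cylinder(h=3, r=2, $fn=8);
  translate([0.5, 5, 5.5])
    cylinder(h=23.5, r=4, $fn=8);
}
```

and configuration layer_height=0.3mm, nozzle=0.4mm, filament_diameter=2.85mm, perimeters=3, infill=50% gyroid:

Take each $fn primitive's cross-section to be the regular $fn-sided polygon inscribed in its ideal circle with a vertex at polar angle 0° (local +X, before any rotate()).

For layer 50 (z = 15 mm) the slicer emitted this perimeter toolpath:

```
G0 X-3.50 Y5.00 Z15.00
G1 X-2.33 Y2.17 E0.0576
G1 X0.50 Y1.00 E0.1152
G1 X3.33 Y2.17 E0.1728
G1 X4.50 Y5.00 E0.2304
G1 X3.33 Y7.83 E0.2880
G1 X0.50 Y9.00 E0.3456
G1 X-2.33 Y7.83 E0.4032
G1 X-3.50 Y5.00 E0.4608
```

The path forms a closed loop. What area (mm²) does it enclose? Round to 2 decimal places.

45.28 mm²

Apply the shoelace formula to the sequence of (X, Y) vertices; enclosed area = 45.28 mm².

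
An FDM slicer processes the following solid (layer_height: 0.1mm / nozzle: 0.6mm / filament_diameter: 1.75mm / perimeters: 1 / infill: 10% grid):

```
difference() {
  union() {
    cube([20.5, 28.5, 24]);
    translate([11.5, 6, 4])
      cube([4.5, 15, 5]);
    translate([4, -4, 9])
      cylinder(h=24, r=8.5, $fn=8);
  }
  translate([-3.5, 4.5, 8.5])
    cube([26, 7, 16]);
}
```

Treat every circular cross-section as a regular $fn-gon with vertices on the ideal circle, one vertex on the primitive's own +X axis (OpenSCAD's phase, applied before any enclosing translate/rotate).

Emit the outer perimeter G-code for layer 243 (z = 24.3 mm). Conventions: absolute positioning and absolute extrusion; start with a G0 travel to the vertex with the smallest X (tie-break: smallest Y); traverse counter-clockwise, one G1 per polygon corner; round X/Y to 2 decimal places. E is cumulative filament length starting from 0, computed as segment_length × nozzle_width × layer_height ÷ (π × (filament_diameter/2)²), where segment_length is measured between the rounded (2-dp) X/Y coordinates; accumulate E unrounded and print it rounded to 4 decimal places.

At z = 24.3 mm: the cube is absent (z outside [0, 24]); the cube at (11.5, 6) is absent (z outside [4, 9]); the r=8.5 cylinder at (4, -4) contributes a regular 8-gon of circumradius 8.5; Taking the union: only the r=8.5 cylinder at (4, -4) is present, so the union is just that shape — 1 connected region; the 26×7 cube at (-3.5, 4.5) contributes its full rectangle; After the difference (first − rest): starting from that combined region, the 26×7 cube at (-3.5, 4.5) misses the remaining region (no effect) — 1 connected region. The outline is a single polygon with 8 vertices. Extrusion per mm of travel: 0.6 × 0.1 / (π × 0.875²) = 0.024945. Accumulating E over each segment gives final E = 1.2982.

G0 X-4.50 Y-4.00 Z24.30
G1 X-2.01 Y-10.01 E0.1623
G1 X4.00 Y-12.50 E0.3246
G1 X10.01 Y-10.01 E0.4868
G1 X12.50 Y-4.00 E0.6491
G1 X10.01 Y2.01 E0.8114
G1 X4.00 Y4.50 E0.9737
G1 X-2.01 Y2.01 E1.1359
G1 X-4.50 Y-4.00 E1.2982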